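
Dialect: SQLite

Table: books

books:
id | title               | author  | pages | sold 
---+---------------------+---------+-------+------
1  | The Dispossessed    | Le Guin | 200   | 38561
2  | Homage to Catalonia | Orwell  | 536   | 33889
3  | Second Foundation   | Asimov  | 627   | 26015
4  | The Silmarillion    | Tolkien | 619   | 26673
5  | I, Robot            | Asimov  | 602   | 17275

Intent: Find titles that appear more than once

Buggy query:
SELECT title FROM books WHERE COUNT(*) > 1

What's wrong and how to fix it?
Bug: WHERE can't reference COUNT(*); aggregates are computed after WHERE

Fix: GROUP BY title, then filter groups with HAVING COUNT(*) > 1

Corrected query:
SELECT title FROM books GROUP BY title HAVING COUNT(*) > 1

Result:
(no rows)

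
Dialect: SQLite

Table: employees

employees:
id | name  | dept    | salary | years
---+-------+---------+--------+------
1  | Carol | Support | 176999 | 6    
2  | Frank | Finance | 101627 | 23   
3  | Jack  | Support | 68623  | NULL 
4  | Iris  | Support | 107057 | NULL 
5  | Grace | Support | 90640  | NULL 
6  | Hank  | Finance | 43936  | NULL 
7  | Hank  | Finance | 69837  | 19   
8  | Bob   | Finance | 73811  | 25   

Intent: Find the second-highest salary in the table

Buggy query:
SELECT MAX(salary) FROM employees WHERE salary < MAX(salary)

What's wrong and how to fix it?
Bug: MAX(salary) on the right of the comparison is an aggregate-in-WHERE error

Fix: Compute the overall MAX in a subquery, then take MAX of rows below it

Corrected query:
SELECT MAX(salary) FROM employees WHERE salary < (SELECT MAX(salary) FROM employees)

Result:
MAX(salary)
-----------
107057     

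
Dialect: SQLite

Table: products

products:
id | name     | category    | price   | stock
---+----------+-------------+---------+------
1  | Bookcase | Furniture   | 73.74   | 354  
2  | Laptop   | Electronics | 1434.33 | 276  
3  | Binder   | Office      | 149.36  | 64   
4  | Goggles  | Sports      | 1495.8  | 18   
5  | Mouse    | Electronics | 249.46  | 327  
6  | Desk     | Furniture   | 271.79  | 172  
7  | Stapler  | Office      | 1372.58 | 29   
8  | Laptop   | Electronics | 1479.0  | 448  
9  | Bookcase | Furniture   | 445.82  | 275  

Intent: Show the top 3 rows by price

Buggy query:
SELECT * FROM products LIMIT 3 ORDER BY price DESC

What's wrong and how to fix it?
Bug: ORDER BY cannot follow LIMIT; LIMIT is the final clause

Fix: Sort with ORDER BY, then apply LIMIT

Corrected query:
SELECT * FROM products ORDER BY price DESC LIMIT 3

Result:
id | name    | category    | price   | stock
---+---------+-------------+---------+------
4  | Goggles | Sports      | 1495.8  | 18   
8  | Laptop  | Electronics | 1479    | 448  
2  | Laptop  | Electronics | 1434.33 | 276  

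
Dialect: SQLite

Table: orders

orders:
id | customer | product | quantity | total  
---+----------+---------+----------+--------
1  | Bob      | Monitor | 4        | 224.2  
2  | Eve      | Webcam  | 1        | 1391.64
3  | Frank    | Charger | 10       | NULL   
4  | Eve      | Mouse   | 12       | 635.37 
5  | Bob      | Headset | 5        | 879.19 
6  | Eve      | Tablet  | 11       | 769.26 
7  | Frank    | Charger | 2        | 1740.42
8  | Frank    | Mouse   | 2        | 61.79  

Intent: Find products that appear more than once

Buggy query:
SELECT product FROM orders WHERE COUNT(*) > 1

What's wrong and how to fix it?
Bug: COUNT(*) is an aggregate and cannot be used in WHERE

Fix: Group first, then use HAVING for the count condition

Corrected query:
SELECT product FROM orders GROUP BY product HAVING COUNT(*) > 1

Result:
product
-------
Charger
Mouse  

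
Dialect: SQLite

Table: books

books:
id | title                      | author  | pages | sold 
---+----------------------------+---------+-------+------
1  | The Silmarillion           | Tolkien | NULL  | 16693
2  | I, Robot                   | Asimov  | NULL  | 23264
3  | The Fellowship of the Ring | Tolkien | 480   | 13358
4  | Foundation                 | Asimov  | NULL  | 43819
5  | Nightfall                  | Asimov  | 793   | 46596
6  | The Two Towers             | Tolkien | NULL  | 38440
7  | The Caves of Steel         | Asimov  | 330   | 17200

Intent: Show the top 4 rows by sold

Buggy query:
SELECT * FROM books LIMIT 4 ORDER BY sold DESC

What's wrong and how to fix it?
Bug: LIMIT must come after ORDER BY

Fix: Sort with ORDER BY, then apply LIMIT

Corrected query:
SELECT * FROM books ORDER BY sold DESC LIMIT 4

Result:
id | title          | author  | pages | sold 
---+----------------+---------+-------+------
5  | Nightfall      | Asimov  | 793   | 46596
4  | Foundation     | Asimov  | NULL  | 43819
6  | The Two Towers | Tolkien | NULL  | 38440
2  | I, Robot       | Asimov  | NULL  | 23264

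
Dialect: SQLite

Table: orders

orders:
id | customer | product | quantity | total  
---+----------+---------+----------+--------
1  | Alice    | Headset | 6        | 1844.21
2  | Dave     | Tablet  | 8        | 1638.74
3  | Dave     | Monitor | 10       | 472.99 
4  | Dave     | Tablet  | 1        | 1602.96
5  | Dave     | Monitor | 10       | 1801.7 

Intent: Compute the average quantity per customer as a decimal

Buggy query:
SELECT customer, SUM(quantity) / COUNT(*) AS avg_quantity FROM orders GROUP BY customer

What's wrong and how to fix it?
Bug: Both operands are integers, so '/' performs integer division and truncates

Fix: Multiply by 1.0 (or CAST to REAL) to force floating-point division

Corrected query:
SELECT customer, SUM(quantity) * 1.0 / COUNT(*) AS avg_quantity FROM orders GROUP BY customer

Result:
customer | avg_quantity
---------+-------------
Alice    | 6           
Dave     | 7.25        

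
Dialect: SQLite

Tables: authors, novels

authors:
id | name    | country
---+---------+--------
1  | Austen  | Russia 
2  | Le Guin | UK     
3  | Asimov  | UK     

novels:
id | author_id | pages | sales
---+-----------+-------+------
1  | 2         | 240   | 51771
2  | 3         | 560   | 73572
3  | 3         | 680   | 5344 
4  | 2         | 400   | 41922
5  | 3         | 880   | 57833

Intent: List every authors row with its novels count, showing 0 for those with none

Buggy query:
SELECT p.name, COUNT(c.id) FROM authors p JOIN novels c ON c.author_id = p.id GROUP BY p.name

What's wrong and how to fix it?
Bug: An inner join excludes parents with zero children

Fix: Use LEFT JOIN so parents without children still appear (COUNT(c.id) gives 0)

Corrected query:
SELECT p.name, COUNT(c.id) FROM authors p LEFT JOIN novels c ON c.author_id = p.id GROUP BY p.name

Result:
name    | COUNT(c.id)
--------+------------
Asimov  | 3          
Austen  | 0          
Le Guin | 2          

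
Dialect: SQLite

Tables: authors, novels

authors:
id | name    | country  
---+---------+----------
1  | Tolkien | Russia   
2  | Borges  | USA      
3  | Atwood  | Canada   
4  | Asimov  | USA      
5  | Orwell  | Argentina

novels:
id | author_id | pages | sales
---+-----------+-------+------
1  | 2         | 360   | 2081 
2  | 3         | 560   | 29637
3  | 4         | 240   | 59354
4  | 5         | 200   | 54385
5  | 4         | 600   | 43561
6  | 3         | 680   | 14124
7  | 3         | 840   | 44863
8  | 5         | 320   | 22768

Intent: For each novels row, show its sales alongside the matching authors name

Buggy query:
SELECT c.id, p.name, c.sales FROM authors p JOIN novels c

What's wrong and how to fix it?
Bug: JOIN with no ON clause produces a cartesian product; every novels row pairs with every authors row

Fix: Specify the join condition linking the foreign key to the parent id

Corrected query:
SELECT c.id, p.name, c.sales FROM authors p JOIN novels c ON c.author_id = p.id

Result:
id | name   | sales
---+--------+------
1  | Borges | 2081 
2  | Atwood | 29637
3  | Asimov | 59354
4  | Orwell | 54385
5  | Asimov | 43561
6  | Atwood | 14124
7  | Atwood | 44863
8  | Orwell | 22768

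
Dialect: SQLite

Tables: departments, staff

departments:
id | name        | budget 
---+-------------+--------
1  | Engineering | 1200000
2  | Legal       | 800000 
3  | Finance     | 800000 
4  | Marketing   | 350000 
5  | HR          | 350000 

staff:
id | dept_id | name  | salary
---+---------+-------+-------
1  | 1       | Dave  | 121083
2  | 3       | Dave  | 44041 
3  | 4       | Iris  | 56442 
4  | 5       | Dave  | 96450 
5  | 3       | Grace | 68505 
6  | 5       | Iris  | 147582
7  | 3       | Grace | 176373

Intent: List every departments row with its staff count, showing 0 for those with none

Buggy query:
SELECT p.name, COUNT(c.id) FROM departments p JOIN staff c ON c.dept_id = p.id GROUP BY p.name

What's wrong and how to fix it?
Bug: INNER JOIN drops departments rows that have no matching staff rows

Fix: Use LEFT JOIN so parents without children still appear (COUNT(c.id) gives 0)

Corrected query:
SELECT p.name, COUNT(c.id) FROM departments p LEFT JOIN staff c ON c.dept_id = p.id GROUP BY p.name

Result:
name        | COUNT(c.id)
------------+------------
Engineering | 1          
Finance     | 3          
HR          | 2          
Legal       | 0          
Marketing   | 1          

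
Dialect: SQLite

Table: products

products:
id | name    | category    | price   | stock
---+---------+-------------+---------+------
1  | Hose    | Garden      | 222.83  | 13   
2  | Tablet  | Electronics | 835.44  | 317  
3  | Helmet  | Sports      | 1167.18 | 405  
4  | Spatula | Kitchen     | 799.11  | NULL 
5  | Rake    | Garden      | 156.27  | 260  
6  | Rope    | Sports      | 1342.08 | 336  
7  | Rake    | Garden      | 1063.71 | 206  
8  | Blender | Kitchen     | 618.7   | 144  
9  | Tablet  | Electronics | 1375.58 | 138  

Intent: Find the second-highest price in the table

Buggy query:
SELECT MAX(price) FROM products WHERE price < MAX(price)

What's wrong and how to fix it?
Bug: The inner MAX is an aggregate inside WHERE, which is not allowed

Fix: Put the inner MAX in a scalar subquery

Corrected query:
SELECT MAX(price) FROM products WHERE price < (SELECT MAX(price) FROM products)

Result:
MAX(price)
----------
1342.08   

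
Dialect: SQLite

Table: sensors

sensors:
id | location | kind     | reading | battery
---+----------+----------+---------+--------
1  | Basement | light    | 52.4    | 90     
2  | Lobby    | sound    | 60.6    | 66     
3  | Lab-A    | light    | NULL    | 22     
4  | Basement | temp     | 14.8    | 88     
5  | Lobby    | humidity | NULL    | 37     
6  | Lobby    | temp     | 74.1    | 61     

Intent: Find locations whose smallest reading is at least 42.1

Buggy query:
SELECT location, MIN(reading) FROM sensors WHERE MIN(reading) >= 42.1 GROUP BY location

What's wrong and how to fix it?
Bug: MIN() in WHERE is a misuse of aggregate

Fix: Replace WHERE with HAVING after the GROUP BY

Corrected query:
SELECT location, MIN(reading) FROM sensors GROUP BY location HAVING MIN(reading) >= 42.1

Result:
location | MIN(reading)
---------+-------------
Lobby    | 60.6        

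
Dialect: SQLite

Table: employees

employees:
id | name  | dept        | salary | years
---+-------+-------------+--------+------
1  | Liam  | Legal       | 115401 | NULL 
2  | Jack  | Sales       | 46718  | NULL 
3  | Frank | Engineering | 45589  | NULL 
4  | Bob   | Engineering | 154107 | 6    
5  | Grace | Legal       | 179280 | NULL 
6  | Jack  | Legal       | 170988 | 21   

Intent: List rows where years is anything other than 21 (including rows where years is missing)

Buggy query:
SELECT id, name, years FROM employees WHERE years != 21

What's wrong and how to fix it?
Bug: Inequality against NULL is unknown, not true; rows with NULL are dropped

Fix: Add an explicit OR years IS NULL to include the missing-value rows

Corrected query:
SELECT id, name, years FROM employees WHERE years != 21 OR years IS NULL

Result:
id | name  | years
---+-------+------
1  | Liam  | NULL 
2  | Jack  | NULL 
3  | Frank | NULL 
4  | Bob   | 6    
5  | Grace | NULL 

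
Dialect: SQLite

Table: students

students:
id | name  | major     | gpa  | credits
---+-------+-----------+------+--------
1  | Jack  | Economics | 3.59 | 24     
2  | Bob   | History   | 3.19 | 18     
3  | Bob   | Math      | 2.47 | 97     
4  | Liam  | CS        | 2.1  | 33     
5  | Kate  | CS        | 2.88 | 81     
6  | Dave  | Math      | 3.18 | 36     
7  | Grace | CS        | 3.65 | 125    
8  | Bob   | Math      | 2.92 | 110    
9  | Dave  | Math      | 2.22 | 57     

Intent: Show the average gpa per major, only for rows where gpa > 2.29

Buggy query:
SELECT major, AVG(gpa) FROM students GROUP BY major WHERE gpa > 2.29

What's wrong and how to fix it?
Bug: Row-level WHERE must come before GROUP BY in the clause order

Fix: Place WHERE between FROM and GROUP BY

Corrected query:
SELECT major, AVG(gpa) FROM students WHERE gpa > 2.29 GROUP BY major

Result:
major     | AVG(gpa)
----------+---------
CS        | 3.265   
Economics | 3.59    
History   | 3.19    
Math      | 2.856667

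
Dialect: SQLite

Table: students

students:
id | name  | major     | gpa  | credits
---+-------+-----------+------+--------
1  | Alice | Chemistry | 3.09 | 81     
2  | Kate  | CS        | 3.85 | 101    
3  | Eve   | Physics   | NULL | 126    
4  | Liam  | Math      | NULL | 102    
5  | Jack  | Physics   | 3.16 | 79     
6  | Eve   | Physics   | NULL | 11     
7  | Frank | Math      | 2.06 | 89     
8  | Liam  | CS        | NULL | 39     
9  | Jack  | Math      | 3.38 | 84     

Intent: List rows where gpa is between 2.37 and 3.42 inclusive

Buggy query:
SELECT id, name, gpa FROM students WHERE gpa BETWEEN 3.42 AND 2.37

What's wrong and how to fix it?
Bug: The bounds are reversed; BETWEEN a AND b requires a <= b to match anything

Fix: Swap the bounds so the smaller value comes first

Corrected query:
SELECT id, name, gpa FROM students WHERE gpa BETWEEN 2.37 AND 3.42

Result:
id | name  | gpa 
---+-------+-----
1  | Alice | 3.09
5  | Jack  | 3.16
9  | Jack  | 3.38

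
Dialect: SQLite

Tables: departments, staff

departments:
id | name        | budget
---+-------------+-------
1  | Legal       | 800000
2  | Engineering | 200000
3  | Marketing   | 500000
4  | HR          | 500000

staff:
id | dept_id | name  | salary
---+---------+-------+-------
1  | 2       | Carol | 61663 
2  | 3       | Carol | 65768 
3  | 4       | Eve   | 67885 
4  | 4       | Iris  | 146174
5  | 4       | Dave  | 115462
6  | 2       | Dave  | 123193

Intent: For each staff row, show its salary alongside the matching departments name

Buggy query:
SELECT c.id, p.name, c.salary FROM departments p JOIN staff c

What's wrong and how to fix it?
Bug: Missing join condition: each staff row is matched to all departments rows instead of just its own

Fix: Specify the join condition linking the foreign key to the parent id

Corrected query:
SELECT c.id, p.name, c.salary FROM departments p JOIN staff c ON c.dept_id = p.id

Result:
id | name        | salary
---+-------------+-------
1  | Engineering | 61663 
2  | Marketing   | 65768 
3  | HR          | 67885 
4  | HR          | 146174
5  | HR          | 115462
6  | Engineering | 123193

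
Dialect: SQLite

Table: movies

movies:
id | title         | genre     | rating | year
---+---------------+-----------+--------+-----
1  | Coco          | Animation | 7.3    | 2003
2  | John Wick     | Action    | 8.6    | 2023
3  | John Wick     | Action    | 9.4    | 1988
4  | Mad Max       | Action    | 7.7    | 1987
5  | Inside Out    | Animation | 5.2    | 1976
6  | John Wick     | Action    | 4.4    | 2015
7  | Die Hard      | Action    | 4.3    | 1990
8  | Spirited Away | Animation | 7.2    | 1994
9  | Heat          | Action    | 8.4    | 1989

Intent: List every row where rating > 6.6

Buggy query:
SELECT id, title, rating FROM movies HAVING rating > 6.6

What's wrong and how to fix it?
Bug: HAVING filters the output of aggregation, but this query has no GROUP BY and no aggregate functions, so SQLite rejects it (HAVING clause on a non-aggregate query); the condition here is per row

Fix: Use WHERE for row-level filtering

Corrected query:
SELECT id, title, rating FROM movies WHERE rating > 6.6

Result:
id | title         | rating
---+---------------+-------
1  | Coco          | 7.3   
2  | John Wick     | 8.6   
3  | John Wick     | 9.4   
4  | Mad Max       | 7.7   
8  | Spirited Away | 7.2   
9  | Heat          | 8.4   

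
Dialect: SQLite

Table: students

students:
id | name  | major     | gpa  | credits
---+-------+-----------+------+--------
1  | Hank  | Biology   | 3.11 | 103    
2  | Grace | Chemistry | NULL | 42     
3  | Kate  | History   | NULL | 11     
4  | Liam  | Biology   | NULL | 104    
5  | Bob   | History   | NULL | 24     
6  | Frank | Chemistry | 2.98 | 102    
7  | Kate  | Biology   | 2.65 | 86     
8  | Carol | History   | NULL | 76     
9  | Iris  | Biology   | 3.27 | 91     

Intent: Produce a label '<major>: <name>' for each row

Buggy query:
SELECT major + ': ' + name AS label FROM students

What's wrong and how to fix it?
Bug: SQLite uses || for string concatenation; + coerces text to numbers (yielding 0)

Fix: Use the || operator for string concatenation

Corrected query:
SELECT major || ': ' || name AS label FROM students

Result:
label           
----------------
Biology: Hank   
Chemistry: Grace
History: Kate   
Biology: Liam   
History: Bob    
Chemistry: Frank
Biology: Kate   
History: Carol  
Biology: Iris   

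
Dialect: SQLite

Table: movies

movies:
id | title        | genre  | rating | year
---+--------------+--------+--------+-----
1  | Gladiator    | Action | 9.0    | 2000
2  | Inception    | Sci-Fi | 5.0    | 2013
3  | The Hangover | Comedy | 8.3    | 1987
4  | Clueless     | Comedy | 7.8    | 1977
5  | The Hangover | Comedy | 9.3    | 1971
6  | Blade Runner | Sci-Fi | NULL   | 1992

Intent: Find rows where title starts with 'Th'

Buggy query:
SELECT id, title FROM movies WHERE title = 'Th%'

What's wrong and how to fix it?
Bug: Wildcards only work with LIKE; '=' treats '%' as a literal character

Fix: Replace '=' with LIKE so 'Th%' is treated as a pattern

Corrected query:
SELECT id, title FROM movies WHERE title LIKE 'Th%'

Result:
id | title       
---+-------------
3  | The Hangover
5  | The Hangover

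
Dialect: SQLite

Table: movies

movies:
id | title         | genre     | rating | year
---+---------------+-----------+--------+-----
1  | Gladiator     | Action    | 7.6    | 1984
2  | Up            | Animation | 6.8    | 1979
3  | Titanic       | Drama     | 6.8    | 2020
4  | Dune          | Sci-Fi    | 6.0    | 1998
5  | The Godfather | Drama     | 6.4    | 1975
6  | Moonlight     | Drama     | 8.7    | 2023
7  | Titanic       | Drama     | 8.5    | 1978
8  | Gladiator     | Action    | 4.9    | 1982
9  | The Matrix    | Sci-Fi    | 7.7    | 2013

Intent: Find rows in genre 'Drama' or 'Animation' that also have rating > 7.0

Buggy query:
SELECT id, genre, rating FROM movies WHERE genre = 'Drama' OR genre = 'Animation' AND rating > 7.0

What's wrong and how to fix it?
Bug: Without parentheses, AND is evaluated before OR, so the rating filter only applies to the 'Animation' branch

Fix: Add parentheses around the OR so the AND applies to both alternatives

Corrected query:
SELECT id, genre, rating FROM movies WHERE (genre = 'Drama' OR genre = 'Animation') AND rating > 7.0

Result:
id | genre | rating
---+-------+-------
6  | Drama | 8.7   
7  | Drama | 8.5   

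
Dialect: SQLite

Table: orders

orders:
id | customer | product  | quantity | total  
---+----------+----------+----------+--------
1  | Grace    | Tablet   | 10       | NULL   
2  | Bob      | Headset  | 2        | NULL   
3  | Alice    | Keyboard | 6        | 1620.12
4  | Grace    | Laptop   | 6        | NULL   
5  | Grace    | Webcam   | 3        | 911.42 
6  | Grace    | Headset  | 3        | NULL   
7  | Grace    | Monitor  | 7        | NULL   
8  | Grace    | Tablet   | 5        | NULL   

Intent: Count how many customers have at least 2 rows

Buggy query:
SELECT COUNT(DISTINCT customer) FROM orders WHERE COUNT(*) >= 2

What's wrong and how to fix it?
Bug: WHERE filters individual rows, not groups, so a group-level COUNT is invalid there

Fix: Use a subquery that GROUPs and filters with HAVING, then count its rows

Corrected query:
SELECT COUNT(*) FROM (SELECT customer FROM orders GROUP BY customer HAVING COUNT(*) >= 2)

Result:
COUNT(*)
--------
1       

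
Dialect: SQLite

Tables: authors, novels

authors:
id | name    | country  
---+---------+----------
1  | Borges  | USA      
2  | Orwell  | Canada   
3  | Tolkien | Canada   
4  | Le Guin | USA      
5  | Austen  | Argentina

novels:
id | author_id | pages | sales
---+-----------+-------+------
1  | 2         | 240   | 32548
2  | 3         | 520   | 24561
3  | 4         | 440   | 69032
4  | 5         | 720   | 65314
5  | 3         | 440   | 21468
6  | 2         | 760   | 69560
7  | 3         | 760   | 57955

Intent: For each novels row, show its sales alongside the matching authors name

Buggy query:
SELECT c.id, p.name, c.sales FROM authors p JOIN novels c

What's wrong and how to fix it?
Bug: Missing join condition: each novels row is matched to all authors rows instead of just its own

Fix: Specify the join condition linking the foreign key to the parent id

Corrected query:
SELECT c.id, p.name, c.sales FROM authors p JOIN novels c ON c.author_id = p.id

Result:
id | name    | sales
---+---------+------
1  | Orwell  | 32548
2  | Tolkien | 24561
3  | Le Guin | 69032
4  | Austen  | 65314
5  | Tolkien | 21468
6  | Orwell  | 69560
7  | Tolkien | 57955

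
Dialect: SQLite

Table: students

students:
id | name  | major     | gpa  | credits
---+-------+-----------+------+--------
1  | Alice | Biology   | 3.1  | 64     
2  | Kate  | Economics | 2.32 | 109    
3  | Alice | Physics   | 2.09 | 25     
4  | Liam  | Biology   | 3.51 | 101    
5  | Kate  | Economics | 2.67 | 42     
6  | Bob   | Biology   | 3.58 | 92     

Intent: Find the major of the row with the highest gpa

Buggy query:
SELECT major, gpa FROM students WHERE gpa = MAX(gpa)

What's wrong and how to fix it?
Bug: WHERE is evaluated per row; an aggregate over the whole table isn't defined there

Fix: Use a subquery: WHERE gpa = (SELECT MAX(gpa) FROM students)

Corrected query:
SELECT major, gpa FROM students WHERE gpa = (SELECT MAX(gpa) FROM students)

Result:
major   | gpa 
--------+-----
Biology | 3.58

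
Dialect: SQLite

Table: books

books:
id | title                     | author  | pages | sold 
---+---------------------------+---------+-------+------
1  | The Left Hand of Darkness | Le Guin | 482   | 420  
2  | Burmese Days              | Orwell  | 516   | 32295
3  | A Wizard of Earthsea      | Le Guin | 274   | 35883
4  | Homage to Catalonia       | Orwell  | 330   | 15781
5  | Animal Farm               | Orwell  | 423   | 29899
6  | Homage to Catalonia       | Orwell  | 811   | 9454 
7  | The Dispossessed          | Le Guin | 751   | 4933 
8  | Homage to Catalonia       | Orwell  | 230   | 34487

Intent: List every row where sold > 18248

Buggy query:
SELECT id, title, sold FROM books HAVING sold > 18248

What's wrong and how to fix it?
Bug: This is a non-aggregate query (no GROUP BY, no aggregates), so in SQLite the HAVING clause is invalid here; a row-level condition belongs in WHERE

Fix: Use WHERE for row-level filtering

Corrected query:
SELECT id, title, sold FROM books WHERE sold > 18248

Result:
id | title                | sold 
---+----------------------+------
2  | Burmese Days         | 32295
3  | A Wizard of Earthsea | 35883
5  | Animal Farm          | 29899
8  | Homage to Catalonia  | 34487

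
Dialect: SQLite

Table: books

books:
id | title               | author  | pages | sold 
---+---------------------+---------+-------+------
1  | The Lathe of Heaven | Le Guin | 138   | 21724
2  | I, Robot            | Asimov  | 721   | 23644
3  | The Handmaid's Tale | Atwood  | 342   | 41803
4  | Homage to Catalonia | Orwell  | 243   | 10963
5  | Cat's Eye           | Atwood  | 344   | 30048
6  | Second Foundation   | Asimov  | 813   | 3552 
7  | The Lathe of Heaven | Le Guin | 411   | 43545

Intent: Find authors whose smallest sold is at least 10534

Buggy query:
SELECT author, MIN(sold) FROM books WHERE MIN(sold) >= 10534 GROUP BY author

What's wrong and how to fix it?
Bug: Aggregates like MIN are computed per group after WHERE runs

Fix: Use HAVING for the per-group MIN condition

Corrected query:
SELECT author, MIN(sold) FROM books GROUP BY author HAVING MIN(sold) >= 10534

Result:
author  | MIN(sold)
--------+----------
Atwood  | 30048    
Le Guin | 21724    
Orwell  | 10963    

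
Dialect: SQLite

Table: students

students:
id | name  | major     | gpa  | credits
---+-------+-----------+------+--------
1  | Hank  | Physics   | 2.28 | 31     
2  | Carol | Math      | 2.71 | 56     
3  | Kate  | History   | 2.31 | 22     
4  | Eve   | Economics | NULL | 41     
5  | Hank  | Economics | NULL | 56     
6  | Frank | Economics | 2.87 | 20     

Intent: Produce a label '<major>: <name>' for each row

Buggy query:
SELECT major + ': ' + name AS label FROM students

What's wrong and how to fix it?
Bug: '+' is numeric addition; on text columns SQLite converts them to 0 instead of concatenating

Fix: Replace + with || to concatenate text

Corrected query:
SELECT major || ': ' || name AS label FROM students

Result:
label           
----------------
Physics: Hank   
Math: Carol     
History: Kate   
Economics: Eve  
Economics: Hank 
Economics: Frank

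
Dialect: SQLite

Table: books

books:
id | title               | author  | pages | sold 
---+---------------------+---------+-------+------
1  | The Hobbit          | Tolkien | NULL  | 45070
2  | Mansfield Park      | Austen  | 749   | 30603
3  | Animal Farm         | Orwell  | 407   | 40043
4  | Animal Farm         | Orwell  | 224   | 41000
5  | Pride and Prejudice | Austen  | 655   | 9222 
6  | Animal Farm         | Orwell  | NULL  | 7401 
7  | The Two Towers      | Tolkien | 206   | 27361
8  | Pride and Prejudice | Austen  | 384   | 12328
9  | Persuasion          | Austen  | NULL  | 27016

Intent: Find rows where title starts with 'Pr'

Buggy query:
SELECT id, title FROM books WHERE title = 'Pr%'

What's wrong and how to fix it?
Bug: Wildcards only work with LIKE; '=' treats '%' as a literal character

Fix: Replace '=' with LIKE so 'Pr%' is treated as a pattern

Corrected query:
SELECT id, title FROM books WHERE title LIKE 'Pr%'

Result:
id | title              
---+--------------------
5  | Pride and Prejudice
8  | Pride and Prejudice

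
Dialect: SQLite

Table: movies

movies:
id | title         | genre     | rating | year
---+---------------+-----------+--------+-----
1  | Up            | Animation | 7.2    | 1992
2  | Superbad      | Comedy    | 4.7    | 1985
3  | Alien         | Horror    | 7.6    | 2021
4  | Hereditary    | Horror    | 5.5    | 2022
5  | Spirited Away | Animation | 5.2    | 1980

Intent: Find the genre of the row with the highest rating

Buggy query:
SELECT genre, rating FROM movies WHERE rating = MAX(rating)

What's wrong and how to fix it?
Bug: MAX(rating) is an aggregate and cannot be used directly in WHERE

Fix: Use a subquery: WHERE rating = (SELECT MAX(rating) FROM movies)

Corrected query:
SELECT genre, rating FROM movies WHERE rating = (SELECT MAX(rating) FROM movies)

Result:
genre  | rating
-------+-------
Horror | 7.6   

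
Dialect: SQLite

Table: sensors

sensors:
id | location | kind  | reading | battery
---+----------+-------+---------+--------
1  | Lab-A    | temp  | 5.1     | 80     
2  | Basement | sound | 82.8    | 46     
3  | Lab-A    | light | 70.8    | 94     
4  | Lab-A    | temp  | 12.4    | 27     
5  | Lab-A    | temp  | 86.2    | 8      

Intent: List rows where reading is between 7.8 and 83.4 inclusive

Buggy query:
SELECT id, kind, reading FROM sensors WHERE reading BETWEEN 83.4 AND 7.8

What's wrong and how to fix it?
Bug: BETWEEN expects the lower bound first; with 83.4 AND 7.8 the range is empty

Fix: Swap the bounds so the smaller value comes first

Corrected query:
SELECT id, kind, reading FROM sensors WHERE reading BETWEEN 7.8 AND 83.4

Result:
id | kind  | reading
---+-------+--------
2  | sound | 82.8   
3  | light | 70.8   
4  | temp  | 12.4   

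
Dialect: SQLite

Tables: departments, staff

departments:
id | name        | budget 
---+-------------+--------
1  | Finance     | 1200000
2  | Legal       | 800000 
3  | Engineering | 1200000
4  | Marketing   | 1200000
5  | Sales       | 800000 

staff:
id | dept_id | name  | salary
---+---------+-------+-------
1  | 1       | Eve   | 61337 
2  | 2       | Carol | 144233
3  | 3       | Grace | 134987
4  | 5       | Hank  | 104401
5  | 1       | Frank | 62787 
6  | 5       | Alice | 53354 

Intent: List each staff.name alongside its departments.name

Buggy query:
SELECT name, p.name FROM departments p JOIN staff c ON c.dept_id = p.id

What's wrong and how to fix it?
Bug: 'name' exists in both joined tables, so the database can't tell which one is meant

Fix: Prefix ambiguous columns with the table alias

Corrected query:
SELECT c.name, p.name FROM departments p JOIN staff c ON c.dept_id = p.id

Result:
name  | name       
------+------------
Eve   | Finance    
Carol | Legal      
Grace | Engineering
Hank  | Sales      
Frank | Finance    
Alice | Sales      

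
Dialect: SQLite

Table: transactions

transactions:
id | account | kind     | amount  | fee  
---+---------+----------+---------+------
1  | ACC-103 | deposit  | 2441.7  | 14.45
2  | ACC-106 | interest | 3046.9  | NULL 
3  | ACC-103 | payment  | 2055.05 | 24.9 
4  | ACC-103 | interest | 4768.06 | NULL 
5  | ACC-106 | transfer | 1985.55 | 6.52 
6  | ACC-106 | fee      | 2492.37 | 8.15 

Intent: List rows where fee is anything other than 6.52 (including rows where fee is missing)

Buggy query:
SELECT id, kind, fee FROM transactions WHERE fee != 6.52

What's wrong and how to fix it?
Bug: 'fee != 6.52' is unknown when fee is NULL, so NULL rows are silently excluded

Fix: Add an explicit OR fee IS NULL to include the missing-value rows

Corrected query:
SELECT id, kind, fee FROM transactions WHERE fee != 6.52 OR fee IS NULL

Result:
id | kind     | fee  
---+----------+------
1  | deposit  | 14.45
2  | interest | NULL 
3  | payment  | 24.9 
4  | interest | NULL 
6  | fee      | 8.15 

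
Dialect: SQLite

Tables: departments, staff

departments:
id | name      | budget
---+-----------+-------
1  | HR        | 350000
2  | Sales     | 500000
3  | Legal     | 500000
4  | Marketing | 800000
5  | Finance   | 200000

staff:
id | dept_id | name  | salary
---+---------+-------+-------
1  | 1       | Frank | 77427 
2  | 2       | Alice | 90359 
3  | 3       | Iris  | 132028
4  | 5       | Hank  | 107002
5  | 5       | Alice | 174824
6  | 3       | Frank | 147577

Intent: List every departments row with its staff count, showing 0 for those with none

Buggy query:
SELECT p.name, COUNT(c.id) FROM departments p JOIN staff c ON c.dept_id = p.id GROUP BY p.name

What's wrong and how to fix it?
Bug: An inner join excludes parents with zero children

Fix: Switch to LEFT JOIN to retain unmatched parent rows

Corrected query:
SELECT p.name, COUNT(c.id) FROM departments p LEFT JOIN staff c ON c.dept_id = p.id GROUP BY p.name

Result:
name      | COUNT(c.id)
----------+------------
Finance   | 2          
HR        | 1          
Legal     | 2          
Marketing | 0          
Sales     | 1          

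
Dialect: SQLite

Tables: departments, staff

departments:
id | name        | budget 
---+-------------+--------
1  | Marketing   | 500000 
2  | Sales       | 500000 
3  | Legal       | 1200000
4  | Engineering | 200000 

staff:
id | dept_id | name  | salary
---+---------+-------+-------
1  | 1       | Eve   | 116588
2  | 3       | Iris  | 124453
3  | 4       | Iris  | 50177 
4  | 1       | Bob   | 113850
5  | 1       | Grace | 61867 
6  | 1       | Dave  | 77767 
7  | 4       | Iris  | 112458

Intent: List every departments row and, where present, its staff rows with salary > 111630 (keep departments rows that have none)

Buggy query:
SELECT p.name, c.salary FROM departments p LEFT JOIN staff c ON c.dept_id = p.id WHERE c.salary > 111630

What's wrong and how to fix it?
Bug: A WHERE condition on the right-hand table after LEFT JOIN drops unmatched parents

Fix: Move the right-table condition into the ON clause so unmatched parents are kept

Corrected query:
SELECT p.name, c.salary FROM departments p LEFT JOIN staff c ON c.dept_id = p.id AND c.salary > 111630

Result:
name        | salary
------------+-------
Marketing   | 113850
Marketing   | 116588
Sales       | NULL  
Legal       | 124453
Engineering | 112458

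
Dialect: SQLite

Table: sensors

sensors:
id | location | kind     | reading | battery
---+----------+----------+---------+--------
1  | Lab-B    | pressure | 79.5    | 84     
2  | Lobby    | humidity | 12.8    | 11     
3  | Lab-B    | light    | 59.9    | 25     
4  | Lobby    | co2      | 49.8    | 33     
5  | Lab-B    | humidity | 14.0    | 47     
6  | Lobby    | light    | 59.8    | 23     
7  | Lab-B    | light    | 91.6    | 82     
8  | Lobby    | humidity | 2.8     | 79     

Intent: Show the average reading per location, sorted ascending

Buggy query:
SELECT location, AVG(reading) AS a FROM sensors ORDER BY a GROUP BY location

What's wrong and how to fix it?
Bug: GROUP BY must precede ORDER BY

Fix: Move ORDER BY to the end, after GROUP BY

Corrected query:
SELECT location, AVG(reading) AS a FROM sensors GROUP BY location ORDER BY a

Result:
location | a    
---------+------
Lobby    | 31.3 
Lab-B    | 61.25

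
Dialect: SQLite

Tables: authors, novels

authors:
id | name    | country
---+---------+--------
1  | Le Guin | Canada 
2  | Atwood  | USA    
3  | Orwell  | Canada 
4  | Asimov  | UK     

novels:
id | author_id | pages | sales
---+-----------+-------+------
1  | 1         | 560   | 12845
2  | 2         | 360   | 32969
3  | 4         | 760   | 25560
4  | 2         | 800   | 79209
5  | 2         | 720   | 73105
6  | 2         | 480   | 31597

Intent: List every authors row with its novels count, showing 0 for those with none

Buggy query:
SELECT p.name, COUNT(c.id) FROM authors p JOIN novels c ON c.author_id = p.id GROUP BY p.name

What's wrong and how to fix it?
Bug: An inner join excludes parents with zero children

Fix: Switch to LEFT JOIN to retain unmatched parent rows

Corrected query:
SELECT p.name, COUNT(c.id) FROM authors p LEFT JOIN novels c ON c.author_id = p.id GROUP BY p.name

Result:
name    | COUNT(c.id)
--------+------------
Asimov  | 1          
Atwood  | 4          
Le Guin | 1          
Orwell  | 0          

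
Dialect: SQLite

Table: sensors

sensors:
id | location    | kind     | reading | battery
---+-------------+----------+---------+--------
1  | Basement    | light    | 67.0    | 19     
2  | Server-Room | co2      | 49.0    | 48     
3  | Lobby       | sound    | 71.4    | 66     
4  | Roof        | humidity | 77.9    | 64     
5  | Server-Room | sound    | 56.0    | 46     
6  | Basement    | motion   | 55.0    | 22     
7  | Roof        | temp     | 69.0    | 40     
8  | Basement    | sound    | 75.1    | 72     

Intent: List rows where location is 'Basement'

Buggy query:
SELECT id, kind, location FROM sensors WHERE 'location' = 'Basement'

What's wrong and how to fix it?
Bug: 'location' in single quotes is a string literal, not the column; the comparison is literal-vs-literal and never true

Fix: Remove the quotes around the column name (or use double quotes for an identifier)

Corrected query:
SELECT id, kind, location FROM sensors WHERE location = 'Basement'

Result:
id | kind   | location
---+--------+---------
1  | light  | Basement
6  | motion | Basement
8  | sound  | Basement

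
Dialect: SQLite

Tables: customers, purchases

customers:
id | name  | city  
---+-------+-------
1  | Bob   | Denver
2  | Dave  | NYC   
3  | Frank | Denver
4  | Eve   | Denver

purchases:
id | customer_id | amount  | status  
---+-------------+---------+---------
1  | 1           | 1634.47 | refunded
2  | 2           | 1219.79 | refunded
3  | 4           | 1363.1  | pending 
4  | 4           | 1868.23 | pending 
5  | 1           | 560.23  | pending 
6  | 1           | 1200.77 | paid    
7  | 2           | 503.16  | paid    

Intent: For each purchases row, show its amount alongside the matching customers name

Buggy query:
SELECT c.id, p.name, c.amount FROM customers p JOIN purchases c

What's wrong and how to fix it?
Bug: Missing join condition: each purchases row is matched to all customers rows instead of just its own

Fix: Specify the join condition linking the foreign key to the parent id

Corrected query:
SELECT c.id, p.name, c.amount FROM customers p JOIN purchases c ON c.customer_id = p.id

Result:
id | name | amount 
---+------+--------
1  | Bob  | 1634.47
2  | Dave | 1219.79
3  | Eve  | 1363.1 
4  | Eve  | 1868.23
5  | Bob  | 560.23 
6  | Bob  | 1200.77
7  | Dave | 503.16 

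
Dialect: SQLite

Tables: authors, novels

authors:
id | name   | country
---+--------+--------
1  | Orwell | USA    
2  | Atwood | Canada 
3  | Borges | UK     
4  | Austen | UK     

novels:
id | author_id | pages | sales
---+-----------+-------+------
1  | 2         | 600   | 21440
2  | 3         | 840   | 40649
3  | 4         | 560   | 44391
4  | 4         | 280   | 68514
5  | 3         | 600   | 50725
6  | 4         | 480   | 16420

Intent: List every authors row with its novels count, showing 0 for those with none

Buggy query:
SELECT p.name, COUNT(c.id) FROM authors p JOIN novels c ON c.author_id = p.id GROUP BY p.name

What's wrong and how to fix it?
Bug: An inner join excludes parents with zero children

Fix: Use LEFT JOIN so parents without children still appear (COUNT(c.id) gives 0)

Corrected query:
SELECT p.name, COUNT(c.id) FROM authors p LEFT JOIN novels c ON c.author_id = p.id GROUP BY p.name

Result:
name   | COUNT(c.id)
-------+------------
Atwood | 1          
Austen | 3          
Borges | 2          
Orwell | 0          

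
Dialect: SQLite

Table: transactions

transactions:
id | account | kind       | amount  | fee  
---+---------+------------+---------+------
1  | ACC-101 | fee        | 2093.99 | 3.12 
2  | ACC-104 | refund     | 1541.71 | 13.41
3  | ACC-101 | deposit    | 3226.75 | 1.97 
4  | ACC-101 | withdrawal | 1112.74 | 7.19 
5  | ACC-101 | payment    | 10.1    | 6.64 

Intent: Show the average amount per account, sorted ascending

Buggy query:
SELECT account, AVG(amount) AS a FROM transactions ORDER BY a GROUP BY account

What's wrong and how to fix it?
Bug: ORDER BY appears before GROUP BY; SQL clause order requires GROUP BY first

Fix: Reorder: SELECT … FROM … GROUP BY … ORDER BY …

Corrected query:
SELECT account, AVG(amount) AS a FROM transactions GROUP BY account ORDER BY a

Result:
account | a       
--------+---------
ACC-104 | 1541.71 
ACC-101 | 1610.895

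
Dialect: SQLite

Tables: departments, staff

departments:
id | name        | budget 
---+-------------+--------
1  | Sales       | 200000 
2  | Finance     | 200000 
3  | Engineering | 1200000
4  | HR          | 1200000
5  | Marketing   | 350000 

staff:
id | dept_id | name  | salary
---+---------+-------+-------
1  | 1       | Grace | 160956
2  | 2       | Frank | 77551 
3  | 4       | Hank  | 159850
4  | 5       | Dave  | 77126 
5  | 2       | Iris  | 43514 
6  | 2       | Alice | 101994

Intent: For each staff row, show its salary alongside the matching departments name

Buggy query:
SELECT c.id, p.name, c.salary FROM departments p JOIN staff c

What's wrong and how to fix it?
Bug: Missing join condition: each staff row is matched to all departments rows instead of just its own

Fix: Specify the join condition linking the foreign key to the parent id

Corrected query:
SELECT c.id, p.name, c.salary FROM departments p JOIN staff c ON c.dept_id = p.id

Result:
id | name      | salary
---+-----------+-------
1  | Sales     | 160956
2  | Finance   | 77551 
3  | HR        | 159850
4  | Marketing | 77126 
5  | Finance   | 43514 
6  | Finance   | 101994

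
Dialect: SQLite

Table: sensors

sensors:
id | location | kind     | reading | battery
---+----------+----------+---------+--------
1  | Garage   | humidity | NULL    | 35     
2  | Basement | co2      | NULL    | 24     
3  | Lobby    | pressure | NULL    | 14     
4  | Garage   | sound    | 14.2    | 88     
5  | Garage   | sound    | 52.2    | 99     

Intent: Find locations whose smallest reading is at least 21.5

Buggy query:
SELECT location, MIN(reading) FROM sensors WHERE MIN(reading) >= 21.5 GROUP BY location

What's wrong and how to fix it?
Bug: Aggregates like MIN are computed per group after WHERE runs

Fix: Replace WHERE with HAVING after the GROUP BY

Corrected query:
SELECT location, MIN(reading) FROM sensors GROUP BY location HAVING MIN(reading) >= 21.5

Result:
(no rows)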